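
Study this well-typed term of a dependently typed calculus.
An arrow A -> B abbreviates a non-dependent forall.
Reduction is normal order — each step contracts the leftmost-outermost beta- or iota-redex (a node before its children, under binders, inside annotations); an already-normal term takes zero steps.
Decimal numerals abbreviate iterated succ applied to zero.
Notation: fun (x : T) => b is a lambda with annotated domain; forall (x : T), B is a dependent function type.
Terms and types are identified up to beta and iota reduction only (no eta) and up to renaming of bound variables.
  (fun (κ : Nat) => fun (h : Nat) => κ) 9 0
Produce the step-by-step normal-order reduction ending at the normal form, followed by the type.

reduction (normal order):
  (fun (κ : Nat) => fun (h : Nat) => κ) 9 0
  ~> (fun (κ : Nat) => 9) 0
  ~> 9
inferred type:
  Nat


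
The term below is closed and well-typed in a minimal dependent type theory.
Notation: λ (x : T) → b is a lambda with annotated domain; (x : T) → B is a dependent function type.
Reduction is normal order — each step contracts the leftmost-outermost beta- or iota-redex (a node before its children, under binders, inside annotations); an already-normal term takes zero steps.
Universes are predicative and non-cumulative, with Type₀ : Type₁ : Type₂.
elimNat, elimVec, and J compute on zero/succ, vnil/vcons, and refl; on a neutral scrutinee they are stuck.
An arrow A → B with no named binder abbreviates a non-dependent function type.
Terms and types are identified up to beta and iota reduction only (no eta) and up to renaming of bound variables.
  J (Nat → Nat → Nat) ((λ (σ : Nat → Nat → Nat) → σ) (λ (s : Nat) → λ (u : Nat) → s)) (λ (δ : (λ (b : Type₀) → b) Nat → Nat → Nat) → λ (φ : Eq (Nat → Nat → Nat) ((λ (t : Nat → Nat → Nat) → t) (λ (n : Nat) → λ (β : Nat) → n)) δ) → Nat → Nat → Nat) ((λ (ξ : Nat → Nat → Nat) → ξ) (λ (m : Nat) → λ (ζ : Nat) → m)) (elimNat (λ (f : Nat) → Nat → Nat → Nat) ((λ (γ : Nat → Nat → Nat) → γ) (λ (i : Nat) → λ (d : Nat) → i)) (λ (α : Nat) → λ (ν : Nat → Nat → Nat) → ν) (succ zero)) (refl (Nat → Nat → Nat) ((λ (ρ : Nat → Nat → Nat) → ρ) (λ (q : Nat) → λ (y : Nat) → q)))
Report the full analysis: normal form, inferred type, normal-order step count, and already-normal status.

normal form:
  λ (σ : Nat) → λ (s : Nat) → σ
type:
  Nat → Nat → Nat
steps to reach normal form (normal order): 2
already normal: no
first contracted redex: a J iota-redex


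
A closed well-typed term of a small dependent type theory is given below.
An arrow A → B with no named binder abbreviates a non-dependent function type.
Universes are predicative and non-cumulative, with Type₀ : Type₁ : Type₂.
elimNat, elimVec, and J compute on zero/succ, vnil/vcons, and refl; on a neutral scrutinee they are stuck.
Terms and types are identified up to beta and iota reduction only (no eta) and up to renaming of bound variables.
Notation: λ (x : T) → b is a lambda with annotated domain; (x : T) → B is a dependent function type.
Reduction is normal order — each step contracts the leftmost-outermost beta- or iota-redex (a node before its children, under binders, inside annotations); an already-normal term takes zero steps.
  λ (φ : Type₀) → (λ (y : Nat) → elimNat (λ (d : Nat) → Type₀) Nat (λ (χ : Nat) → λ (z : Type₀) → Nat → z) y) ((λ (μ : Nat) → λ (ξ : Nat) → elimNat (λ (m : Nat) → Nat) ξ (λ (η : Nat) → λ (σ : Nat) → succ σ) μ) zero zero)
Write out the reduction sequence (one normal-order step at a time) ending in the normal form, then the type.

reduction (normal order):
  λ (φ : Type₀) → (λ (y : Nat) → elimNat (λ (d : Nat) → Type₀) Nat (λ (χ : Nat) → λ (z : Type₀) → Nat → z) y) ((λ (μ : Nat) → λ (ξ : Nat) → elimNat (λ (m : Nat) → Nat) ξ (λ (η : Nat) → λ (σ : Nat) → succ σ) μ) zero zero)
  ~> λ (φ : Type₀) → elimNat (λ (y : Nat) → Type₀) Nat (λ (d : Nat) → λ (χ : Type₀) → Nat → χ) ((λ (z : Nat) → λ (μ : Nat) → elimNat (λ (ξ : Nat) → Nat) μ (λ (m : Nat) → λ (η : Nat) → succ η) z) zero zero)
  ~> λ (φ : Type₀) → elimNat (λ (y : Nat) → Type₀) Nat (λ (d : Nat) → λ (χ : Type₀) → Nat → χ) ((λ (z : Nat) → elimNat (λ (μ : Nat) → Nat) z (λ (ξ : Nat) → λ (m : Nat) → succ m) zero) zero)
  ~> λ (φ : Type₀) → elimNat (λ (y : Nat) → Type₀) Nat (λ (d : Nat) → λ (χ : Type₀) → Nat → χ) (elimNat (λ (z : Nat) → Nat) zero (λ (μ : Nat) → λ (ξ : Nat) → succ ξ) zero)
  ~> λ (φ : Type₀) → elimNat (λ (y : Nat) → Type₀) Nat (λ (d : Nat) → λ (χ : Type₀) → Nat → χ) zero
  ~> λ (φ : Type₀) → Nat
type:
  Type₀ → Type₀


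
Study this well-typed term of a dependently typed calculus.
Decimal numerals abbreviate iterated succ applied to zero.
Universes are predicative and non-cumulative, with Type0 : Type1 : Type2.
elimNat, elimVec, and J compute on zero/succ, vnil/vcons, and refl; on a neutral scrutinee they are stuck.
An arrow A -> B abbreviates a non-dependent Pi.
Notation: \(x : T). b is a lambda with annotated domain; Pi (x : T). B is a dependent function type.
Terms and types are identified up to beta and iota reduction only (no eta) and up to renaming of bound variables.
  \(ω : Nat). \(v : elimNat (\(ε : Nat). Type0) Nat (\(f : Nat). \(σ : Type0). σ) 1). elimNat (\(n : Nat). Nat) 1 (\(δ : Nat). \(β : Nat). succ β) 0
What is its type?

the term's type:
  Nat -> Nat -> Nat


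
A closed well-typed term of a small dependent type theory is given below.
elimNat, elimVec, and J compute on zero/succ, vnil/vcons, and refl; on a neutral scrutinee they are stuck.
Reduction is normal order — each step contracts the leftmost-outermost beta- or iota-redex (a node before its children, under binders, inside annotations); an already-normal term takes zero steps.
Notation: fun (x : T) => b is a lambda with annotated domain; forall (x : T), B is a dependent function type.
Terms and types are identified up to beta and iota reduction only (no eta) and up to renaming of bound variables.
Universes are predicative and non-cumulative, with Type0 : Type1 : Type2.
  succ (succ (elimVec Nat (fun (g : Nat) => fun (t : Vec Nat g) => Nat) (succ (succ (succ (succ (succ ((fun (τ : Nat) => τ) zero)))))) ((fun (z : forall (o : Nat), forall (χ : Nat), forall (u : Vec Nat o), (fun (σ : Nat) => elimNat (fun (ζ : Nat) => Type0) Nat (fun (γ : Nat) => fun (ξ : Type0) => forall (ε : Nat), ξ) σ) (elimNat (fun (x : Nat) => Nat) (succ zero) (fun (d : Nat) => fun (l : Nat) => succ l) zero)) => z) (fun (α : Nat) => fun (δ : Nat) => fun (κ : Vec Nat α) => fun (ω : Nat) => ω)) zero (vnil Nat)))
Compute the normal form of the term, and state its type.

reduced normal form:
  succ (succ (succ (succ (succ (succ (succ zero))))))
type:
  Nat
observation: the term reaches its normal form after 2 normal-order steps.


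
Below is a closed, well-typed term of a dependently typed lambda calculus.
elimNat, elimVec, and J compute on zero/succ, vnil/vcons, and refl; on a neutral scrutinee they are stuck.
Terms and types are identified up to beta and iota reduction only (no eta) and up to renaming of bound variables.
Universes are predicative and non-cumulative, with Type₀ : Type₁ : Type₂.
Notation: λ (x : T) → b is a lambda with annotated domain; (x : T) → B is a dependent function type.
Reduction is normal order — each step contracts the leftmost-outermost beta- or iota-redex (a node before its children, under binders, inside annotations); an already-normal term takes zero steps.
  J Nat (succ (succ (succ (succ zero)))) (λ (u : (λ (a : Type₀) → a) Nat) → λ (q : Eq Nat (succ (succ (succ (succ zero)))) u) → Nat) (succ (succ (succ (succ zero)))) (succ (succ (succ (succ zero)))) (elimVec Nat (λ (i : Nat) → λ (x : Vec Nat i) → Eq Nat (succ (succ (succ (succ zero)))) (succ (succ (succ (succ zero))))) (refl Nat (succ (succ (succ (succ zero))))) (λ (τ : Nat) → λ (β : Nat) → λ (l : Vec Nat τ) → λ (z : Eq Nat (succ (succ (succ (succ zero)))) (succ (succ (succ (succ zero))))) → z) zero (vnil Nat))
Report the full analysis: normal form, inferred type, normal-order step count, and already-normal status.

reduced normal form:
  succ (succ (succ (succ zero)))
inferred type:
  Nat
normal-order step count: 3
started in normal form: no
first contracted redex: a beta-redex


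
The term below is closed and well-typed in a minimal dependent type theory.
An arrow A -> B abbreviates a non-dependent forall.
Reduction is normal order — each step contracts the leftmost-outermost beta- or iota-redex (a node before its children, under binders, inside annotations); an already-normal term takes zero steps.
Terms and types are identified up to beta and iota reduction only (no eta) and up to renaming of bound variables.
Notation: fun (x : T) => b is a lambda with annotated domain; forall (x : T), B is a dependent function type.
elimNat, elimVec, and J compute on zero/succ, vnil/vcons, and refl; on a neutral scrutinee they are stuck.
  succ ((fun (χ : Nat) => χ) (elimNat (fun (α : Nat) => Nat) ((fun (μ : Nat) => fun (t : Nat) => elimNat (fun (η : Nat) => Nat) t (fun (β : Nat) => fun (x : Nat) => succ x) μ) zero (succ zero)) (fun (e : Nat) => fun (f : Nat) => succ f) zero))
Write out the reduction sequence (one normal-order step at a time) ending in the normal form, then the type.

reduction (normal order):
  succ ((fun (χ : Nat) => χ) (elimNat (fun (α : Nat) => Nat) ((fun (μ : Nat) => fun (t : Nat) => elimNat (fun (η : Nat) => Nat) t (fun (β : Nat) => fun (x : Nat) => succ x) μ) zero (succ zero)) (fun (e : Nat) => fun (f : Nat) => succ f) zero))
  ~> succ (elimNat (fun (χ : Nat) => Nat) ((fun (α : Nat) => fun (μ : Nat) => elimNat (fun (t : Nat) => Nat) μ (fun (η : Nat) => fun (β : Nat) => succ β) α) zero (succ zero)) (fun (x : Nat) => fun (e : Nat) => succ e) zero)
  ~> succ ((fun (χ : Nat) => fun (α : Nat) => elimNat (fun (μ : Nat) => Nat) α (fun (t : Nat) => fun (η : Nat) => succ η) χ) zero (succ zero))
  ~> succ ((fun (χ : Nat) => elimNat (fun (α : Nat) => Nat) χ (fun (μ : Nat) => fun (t : Nat) => succ t) zero) (succ zero))
  ~> succ (elimNat (fun (χ : Nat) => Nat) (succ zero) (fun (α : Nat) => fun (μ : Nat) => succ μ) zero)
  ~> succ (succ zero)
the term's type:
  Nat


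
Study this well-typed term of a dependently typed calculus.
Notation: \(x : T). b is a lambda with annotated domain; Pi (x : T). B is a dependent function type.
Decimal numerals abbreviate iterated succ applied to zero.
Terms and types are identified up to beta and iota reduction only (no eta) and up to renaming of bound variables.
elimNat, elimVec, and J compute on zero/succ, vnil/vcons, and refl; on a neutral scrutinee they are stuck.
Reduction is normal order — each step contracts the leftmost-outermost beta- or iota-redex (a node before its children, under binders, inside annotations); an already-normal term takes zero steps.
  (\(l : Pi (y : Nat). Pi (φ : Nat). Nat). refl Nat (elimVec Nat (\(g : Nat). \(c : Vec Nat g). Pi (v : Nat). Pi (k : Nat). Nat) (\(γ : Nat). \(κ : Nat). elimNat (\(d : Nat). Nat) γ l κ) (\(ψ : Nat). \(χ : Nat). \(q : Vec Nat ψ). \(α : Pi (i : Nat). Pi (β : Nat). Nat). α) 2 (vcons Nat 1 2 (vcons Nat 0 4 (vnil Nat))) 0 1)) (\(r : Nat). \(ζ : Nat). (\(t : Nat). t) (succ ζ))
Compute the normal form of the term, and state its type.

resulting normal form:
  refl Nat 1
inferred type:
  Eq Nat 1 1


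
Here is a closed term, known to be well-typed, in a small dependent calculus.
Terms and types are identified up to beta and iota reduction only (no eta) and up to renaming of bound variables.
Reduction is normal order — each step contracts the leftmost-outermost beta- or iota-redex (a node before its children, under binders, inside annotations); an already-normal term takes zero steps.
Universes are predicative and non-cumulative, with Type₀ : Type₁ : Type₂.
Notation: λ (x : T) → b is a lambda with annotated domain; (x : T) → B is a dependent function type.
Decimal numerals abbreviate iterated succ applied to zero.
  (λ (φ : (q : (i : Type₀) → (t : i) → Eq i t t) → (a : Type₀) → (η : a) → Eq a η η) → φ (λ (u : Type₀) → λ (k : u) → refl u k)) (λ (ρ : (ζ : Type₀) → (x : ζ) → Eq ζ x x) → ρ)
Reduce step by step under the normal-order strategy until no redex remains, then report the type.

reduction (normal order):
  (λ (φ : (q : (i : Type₀) → (t : i) → Eq i t t) → (a : Type₀) → (η : a) → Eq a η η) → φ (λ (u : Type₀) → λ (k : u) → refl u k)) (λ (ρ : (ζ : Type₀) → (x : ζ) → Eq ζ x x) → ρ)
  ~> (λ (φ : (q : Type₀) → (i : q) → Eq q i i) → φ) (λ (t : Type₀) → λ (a : t) → refl t a)
  ~> λ (φ : Type₀) → λ (q : φ) → refl φ q
type:
  (φ : Type₀) → (q : φ) → Eq φ q q


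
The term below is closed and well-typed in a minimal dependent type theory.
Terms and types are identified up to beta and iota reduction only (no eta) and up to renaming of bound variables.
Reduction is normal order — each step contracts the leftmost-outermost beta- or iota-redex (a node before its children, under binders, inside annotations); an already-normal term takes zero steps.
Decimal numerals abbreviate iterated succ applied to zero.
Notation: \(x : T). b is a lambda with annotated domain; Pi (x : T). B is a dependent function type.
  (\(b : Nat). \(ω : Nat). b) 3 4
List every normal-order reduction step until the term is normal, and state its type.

normal-order reduction sequence:
  (\(b : Nat). \(ω : Nat). b) 3 4
  ~> (\(b : Nat). 3) 4
  ~> 3
the term's type:
  Nat


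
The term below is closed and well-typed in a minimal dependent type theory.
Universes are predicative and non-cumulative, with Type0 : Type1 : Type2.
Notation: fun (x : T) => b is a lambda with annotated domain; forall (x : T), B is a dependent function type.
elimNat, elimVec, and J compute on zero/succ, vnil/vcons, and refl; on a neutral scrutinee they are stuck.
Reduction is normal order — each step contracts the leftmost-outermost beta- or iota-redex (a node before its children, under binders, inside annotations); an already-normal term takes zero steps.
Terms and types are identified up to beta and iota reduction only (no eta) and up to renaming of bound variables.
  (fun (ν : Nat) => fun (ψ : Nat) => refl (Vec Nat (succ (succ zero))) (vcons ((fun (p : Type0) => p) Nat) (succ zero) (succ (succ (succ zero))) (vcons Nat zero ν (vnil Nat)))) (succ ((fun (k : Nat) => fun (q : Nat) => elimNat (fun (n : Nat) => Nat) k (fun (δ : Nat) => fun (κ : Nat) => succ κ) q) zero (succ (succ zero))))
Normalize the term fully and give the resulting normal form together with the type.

resulting normal form:
  fun (ν : Nat) => refl (Vec Nat (succ (succ zero))) (vcons Nat (succ zero) (succ (succ (succ zero))) (vcons Nat zero (succ (succ (succ zero))) (vnil Nat)))
inferred type:
  forall (ν : Nat), Eq (Vec Nat (succ (succ zero))) (vcons Nat (succ zero) (succ (succ (succ zero))) (vcons Nat zero (succ (succ (succ zero))) (vnil Nat))) (vcons Nat (succ zero) (succ (succ (succ zero))) (vcons Nat zero (succ (succ (succ zero))) (vnil Nat)))
observation: the leftmost-outermost redex is a beta-redex, and normalization takes 11 steps.


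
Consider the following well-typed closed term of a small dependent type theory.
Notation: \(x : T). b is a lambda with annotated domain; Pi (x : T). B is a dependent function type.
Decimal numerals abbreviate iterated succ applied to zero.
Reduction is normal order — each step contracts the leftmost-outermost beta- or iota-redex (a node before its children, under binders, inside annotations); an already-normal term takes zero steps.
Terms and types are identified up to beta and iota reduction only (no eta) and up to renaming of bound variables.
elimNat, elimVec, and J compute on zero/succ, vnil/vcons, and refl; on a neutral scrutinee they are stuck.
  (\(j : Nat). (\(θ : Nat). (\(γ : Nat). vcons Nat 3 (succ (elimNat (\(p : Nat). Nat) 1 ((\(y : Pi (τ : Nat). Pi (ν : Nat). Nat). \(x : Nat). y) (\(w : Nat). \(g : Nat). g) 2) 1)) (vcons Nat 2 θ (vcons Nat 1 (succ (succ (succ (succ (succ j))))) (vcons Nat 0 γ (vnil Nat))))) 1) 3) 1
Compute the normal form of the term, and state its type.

reduced normal form:
  vcons Nat 3 2 (vcons Nat 2 3 (vcons Nat 1 6 (vcons Nat 0 1 (vnil Nat))))
type:
  Vec Nat 4
observation: the term reaches its normal form after 9 normal-order steps.


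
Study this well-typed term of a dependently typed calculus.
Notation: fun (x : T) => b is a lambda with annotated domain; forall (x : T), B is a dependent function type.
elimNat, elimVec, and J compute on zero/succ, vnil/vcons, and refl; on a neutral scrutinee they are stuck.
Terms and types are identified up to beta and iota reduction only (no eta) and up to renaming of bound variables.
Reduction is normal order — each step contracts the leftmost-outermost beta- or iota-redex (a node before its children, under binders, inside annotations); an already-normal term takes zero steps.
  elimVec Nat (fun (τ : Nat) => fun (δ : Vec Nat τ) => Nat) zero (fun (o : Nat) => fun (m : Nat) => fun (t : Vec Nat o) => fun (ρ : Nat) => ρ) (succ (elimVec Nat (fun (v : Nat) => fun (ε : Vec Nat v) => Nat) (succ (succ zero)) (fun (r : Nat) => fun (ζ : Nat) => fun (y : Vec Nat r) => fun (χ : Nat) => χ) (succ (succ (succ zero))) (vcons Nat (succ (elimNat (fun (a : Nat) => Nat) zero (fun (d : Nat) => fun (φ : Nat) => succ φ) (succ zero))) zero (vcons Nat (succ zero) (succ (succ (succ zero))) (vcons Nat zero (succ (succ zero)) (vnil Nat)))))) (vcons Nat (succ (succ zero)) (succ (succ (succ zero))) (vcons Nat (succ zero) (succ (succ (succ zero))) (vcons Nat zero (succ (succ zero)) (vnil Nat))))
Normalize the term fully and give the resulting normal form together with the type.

reduced normal form:
  zero
the term's type:
  Nat
observation: 16 normal-order steps normalize the term, beginning with an elimVec iota-redex.


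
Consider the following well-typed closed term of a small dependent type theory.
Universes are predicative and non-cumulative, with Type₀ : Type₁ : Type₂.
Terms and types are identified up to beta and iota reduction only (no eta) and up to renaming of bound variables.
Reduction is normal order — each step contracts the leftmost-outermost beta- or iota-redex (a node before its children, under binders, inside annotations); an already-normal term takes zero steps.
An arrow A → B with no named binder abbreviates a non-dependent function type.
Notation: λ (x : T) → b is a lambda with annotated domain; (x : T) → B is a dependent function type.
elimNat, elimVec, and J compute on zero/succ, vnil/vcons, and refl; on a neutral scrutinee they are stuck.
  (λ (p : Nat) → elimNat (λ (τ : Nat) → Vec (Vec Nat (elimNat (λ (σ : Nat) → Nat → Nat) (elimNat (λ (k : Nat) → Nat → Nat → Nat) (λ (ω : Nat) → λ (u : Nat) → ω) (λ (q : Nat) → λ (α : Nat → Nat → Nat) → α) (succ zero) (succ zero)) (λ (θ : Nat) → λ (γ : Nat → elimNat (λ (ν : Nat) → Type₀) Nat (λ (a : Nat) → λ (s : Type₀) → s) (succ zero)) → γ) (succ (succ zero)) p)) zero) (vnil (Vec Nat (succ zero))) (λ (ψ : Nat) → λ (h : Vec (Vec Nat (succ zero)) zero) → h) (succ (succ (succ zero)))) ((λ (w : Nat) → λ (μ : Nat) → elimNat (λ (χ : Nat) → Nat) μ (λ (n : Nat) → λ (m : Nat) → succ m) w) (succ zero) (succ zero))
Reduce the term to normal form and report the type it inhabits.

reduced normal form:
  vnil (Vec Nat (succ zero))
inferred type:
  Vec (Vec Nat (succ zero)) zero
observation: the leftmost-outermost redex is a beta-redex, and normalization takes 11 steps.


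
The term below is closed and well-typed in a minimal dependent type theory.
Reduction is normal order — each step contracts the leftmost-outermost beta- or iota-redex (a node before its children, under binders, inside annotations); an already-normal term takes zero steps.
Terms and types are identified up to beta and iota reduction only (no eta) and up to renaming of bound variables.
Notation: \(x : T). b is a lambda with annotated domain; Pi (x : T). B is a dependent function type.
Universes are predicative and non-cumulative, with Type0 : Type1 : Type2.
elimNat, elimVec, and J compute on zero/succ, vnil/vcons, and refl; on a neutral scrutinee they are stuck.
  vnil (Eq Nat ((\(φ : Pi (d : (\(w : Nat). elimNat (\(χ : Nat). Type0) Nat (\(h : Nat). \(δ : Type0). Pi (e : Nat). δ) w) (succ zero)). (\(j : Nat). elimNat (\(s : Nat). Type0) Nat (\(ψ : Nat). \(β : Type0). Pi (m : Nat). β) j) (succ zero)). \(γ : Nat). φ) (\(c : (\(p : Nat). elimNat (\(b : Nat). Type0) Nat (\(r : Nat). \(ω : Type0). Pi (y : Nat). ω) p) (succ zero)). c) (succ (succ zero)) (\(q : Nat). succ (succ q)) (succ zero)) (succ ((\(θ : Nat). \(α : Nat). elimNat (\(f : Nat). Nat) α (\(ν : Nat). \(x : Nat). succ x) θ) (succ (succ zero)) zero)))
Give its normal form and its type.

resulting normal form:
  vnil (Eq Nat (succ (succ (succ zero))) (succ (succ (succ zero))))
inferred type:
  Vec (Eq Nat (succ (succ (succ zero))) (succ (succ (succ zero)))) zero
observation: the leftmost-outermost redex is a beta-redex, and normalization takes 13 steps.


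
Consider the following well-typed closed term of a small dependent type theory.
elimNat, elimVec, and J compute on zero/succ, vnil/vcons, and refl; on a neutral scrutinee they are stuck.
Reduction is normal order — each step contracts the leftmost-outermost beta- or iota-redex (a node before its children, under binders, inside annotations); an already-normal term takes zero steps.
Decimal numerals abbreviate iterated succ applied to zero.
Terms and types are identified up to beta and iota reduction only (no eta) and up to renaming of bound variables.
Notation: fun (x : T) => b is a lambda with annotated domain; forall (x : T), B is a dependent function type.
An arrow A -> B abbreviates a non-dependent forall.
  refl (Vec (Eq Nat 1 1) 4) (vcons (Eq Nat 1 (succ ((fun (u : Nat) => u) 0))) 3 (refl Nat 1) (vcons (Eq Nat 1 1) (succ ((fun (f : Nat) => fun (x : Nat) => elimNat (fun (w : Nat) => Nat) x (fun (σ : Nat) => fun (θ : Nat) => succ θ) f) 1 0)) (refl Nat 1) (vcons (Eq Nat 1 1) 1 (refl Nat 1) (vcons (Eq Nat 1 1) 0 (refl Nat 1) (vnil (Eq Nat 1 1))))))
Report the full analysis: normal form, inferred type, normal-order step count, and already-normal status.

normal form:
  refl (Vec (Eq Nat 1 1) 4) (vcons (Eq Nat 1 1) 3 (refl Nat 1) (vcons (Eq Nat 1 1) 2 (refl Nat 1) (vcons (Eq Nat 1 1) 1 (refl Nat 1) (vcons (Eq Nat 1 1) 0 (refl Nat 1) (vnil (Eq Nat 1 1))))))
type:
  Eq (Vec (Eq Nat 1 1) 4) (vcons (Eq Nat 1 1) 3 (refl Nat 1) (vcons (Eq Nat 1 1) 2 (refl Nat 1) (vcons (Eq Nat 1 1) 1 (refl Nat 1) (vcons (Eq Nat 1 1) 0 (refl Nat 1) (vnil (Eq Nat 1 1)))))) (vcons (Eq Nat 1 1) 3 (refl Nat 1) (vcons (Eq Nat 1 1) 2 (refl Nat 1) (vcons (Eq Nat 1 1) 1 (refl Nat 1) (vcons (Eq Nat 1 1) 0 (refl Nat 1) (vnil (Eq Nat 1 1))))))
reduction steps (normal order): 7
started in normal form: no
first redex: a beta-redex


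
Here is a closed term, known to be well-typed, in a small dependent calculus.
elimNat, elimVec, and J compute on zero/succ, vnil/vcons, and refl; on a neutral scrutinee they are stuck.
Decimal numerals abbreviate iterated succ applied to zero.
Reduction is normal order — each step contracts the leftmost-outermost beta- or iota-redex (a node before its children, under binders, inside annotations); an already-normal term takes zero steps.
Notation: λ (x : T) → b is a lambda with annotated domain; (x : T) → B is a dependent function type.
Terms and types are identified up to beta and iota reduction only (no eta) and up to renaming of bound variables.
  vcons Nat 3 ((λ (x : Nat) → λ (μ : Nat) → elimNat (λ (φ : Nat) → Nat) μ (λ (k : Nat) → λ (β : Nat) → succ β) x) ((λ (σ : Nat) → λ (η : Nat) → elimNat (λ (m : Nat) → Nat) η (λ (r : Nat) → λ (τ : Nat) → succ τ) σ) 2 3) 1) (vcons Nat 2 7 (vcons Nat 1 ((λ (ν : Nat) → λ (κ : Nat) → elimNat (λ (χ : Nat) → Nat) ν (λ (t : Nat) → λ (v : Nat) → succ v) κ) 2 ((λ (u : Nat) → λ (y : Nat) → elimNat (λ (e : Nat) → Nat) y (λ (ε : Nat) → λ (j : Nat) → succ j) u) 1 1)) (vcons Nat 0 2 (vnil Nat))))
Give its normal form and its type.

resulting normal form:
  vcons Nat 3 6 (vcons Nat 2 7 (vcons Nat 1 4 (vcons Nat 0 2 (vnil Nat))))
type:
  Vec Nat 4


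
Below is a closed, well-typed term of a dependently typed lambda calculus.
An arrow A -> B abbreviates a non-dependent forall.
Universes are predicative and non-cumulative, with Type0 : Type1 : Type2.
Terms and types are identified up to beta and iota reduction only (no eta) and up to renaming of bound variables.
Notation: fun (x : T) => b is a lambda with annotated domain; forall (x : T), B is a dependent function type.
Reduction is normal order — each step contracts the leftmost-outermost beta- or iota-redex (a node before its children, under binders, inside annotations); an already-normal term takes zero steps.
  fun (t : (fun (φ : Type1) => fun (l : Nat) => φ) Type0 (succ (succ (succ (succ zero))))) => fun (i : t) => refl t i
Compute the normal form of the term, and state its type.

resulting normal form:
  fun (t : Type0) => fun (φ : t) => refl t φ
the term's type:
  forall (t : Type0), forall (φ : t), Eq t φ φ


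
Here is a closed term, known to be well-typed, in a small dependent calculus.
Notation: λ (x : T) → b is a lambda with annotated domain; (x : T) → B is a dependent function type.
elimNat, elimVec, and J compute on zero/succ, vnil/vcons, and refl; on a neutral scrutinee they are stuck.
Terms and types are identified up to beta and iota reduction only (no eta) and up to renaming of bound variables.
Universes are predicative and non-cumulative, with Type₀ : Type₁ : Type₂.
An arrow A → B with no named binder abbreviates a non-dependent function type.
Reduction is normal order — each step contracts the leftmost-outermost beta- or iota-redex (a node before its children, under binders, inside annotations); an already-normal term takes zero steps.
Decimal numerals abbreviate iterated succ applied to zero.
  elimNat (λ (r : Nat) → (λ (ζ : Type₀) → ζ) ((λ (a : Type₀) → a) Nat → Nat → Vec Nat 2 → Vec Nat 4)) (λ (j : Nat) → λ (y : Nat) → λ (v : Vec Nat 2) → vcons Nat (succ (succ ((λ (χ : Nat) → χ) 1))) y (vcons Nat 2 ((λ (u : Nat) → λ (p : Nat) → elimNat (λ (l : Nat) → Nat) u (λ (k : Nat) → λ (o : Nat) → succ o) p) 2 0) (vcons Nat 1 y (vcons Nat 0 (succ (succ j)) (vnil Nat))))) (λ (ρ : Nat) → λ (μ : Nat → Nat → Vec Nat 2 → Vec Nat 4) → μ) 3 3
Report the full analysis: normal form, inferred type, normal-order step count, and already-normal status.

normal form:
  λ (r : Nat) → λ (ζ : Vec Nat 2) → vcons Nat 3 r (vcons Nat 2 2 (vcons Nat 1 r (vcons Nat 0 5 (vnil Nat))))
inferred type:
  Nat → Vec Nat 2 → Vec Nat 4
normal-order step count: 15
term was already normal: no
first redex: an elimNat iota-redex


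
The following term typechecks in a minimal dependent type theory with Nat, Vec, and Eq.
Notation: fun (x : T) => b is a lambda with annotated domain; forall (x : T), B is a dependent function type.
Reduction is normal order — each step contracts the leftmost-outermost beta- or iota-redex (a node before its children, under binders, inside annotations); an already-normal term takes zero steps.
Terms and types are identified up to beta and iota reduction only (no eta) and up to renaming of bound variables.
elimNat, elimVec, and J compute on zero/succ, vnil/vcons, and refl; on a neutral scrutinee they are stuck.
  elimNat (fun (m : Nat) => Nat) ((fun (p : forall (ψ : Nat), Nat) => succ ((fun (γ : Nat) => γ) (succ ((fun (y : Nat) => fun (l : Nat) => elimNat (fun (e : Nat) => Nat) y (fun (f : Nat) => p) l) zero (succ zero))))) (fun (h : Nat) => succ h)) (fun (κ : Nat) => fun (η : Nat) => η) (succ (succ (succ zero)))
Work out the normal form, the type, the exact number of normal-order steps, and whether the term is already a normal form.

resulting normal form:
  succ (succ (succ zero))
type:
  Nat
steps to reach normal form (normal order): 18
already normal: no
first contracted redex: an elimNat iota-redex


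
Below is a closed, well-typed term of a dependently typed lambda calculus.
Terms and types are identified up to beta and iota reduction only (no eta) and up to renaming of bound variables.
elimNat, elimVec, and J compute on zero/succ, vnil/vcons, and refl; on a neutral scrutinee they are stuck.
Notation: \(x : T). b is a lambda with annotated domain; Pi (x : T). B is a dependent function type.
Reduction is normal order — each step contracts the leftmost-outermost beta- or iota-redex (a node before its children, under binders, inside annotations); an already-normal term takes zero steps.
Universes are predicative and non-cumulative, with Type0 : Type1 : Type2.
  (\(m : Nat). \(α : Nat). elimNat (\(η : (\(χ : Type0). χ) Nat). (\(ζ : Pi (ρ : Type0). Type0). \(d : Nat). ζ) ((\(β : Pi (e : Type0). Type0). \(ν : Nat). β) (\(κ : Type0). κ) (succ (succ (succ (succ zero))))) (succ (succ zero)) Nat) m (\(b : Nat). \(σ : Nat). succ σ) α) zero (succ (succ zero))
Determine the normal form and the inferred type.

normal form:
  succ (succ zero)
inferred type:
  Nat


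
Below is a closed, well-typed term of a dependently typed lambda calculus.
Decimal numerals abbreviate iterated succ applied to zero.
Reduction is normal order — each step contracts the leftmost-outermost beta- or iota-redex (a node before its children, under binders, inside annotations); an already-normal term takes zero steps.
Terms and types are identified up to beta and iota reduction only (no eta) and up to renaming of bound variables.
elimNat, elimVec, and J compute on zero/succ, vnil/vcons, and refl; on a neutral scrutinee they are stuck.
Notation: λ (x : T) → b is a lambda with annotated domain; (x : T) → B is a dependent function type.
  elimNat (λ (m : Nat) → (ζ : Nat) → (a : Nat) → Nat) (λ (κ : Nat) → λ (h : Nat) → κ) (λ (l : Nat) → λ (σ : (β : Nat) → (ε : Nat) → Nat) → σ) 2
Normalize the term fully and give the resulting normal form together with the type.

reduced normal form:
  λ (m : Nat) → λ (ζ : Nat) → m
inferred type:
  (m : Nat) → (ζ : Nat) → Nat
observation: reduction starts at an elimNat iota-redex, and 7 normal-order steps reach the normal form.


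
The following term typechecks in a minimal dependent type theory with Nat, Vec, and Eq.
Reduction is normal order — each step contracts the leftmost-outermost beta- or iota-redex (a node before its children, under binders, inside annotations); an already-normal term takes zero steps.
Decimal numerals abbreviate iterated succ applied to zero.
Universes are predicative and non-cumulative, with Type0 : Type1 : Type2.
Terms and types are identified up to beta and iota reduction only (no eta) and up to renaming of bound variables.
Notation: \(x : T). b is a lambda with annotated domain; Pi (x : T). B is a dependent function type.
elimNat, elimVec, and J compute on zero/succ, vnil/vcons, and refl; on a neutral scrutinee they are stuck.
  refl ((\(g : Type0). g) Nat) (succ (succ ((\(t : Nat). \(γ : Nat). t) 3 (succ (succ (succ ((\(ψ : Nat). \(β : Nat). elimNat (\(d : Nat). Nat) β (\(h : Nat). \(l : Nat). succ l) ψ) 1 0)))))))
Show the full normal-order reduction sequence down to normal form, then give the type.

normal-order reduction sequence:
  refl ((\(g : Type0). g) Nat) (succ (succ ((\(t : Nat). \(γ : Nat). t) 3 (succ (succ (succ ((\(ψ : Nat). \(β : Nat). elimNat (\(d : Nat). Nat) β (\(h : Nat). \(l : Nat). succ l) ψ) 1 0)))))))
  ~> refl Nat (succ (succ ((\(g : Nat). \(t : Nat). g) 3 (succ (succ (succ ((\(γ : Nat). \(ψ : Nat). elimNat (\(β : Nat). Nat) ψ (\(d : Nat). \(h : Nat). succ h) γ) 1 0)))))))
  ~> refl Nat (succ (succ ((\(g : Nat). 3) (succ (succ (succ ((\(t : Nat). \(γ : Nat). elimNat (\(ψ : Nat). Nat) γ (\(β : Nat). \(d : Nat). succ d) t) 1 0)))))))
  ~> refl Nat 5
inferred type:
  Eq Nat 5 5


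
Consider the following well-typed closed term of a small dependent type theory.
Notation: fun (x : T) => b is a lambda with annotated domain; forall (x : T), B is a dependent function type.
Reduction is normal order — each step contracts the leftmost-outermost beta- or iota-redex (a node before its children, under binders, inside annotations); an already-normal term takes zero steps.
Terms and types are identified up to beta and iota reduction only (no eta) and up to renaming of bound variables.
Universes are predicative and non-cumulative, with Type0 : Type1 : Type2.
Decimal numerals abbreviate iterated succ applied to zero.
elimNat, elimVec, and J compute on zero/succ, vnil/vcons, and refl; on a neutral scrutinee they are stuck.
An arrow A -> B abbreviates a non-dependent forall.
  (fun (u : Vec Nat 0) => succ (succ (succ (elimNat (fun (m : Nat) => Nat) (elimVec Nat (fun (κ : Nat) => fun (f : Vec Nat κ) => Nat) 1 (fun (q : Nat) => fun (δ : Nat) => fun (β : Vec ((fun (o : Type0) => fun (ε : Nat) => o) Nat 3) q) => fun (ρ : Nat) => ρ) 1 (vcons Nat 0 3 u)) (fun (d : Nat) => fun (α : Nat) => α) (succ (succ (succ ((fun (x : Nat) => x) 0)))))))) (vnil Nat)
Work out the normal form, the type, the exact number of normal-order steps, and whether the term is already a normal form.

reduced normal form:
  4
inferred type:
  Nat
steps to reach normal form (normal order): 18
started in normal form: no
first contracted redex: a beta-redex


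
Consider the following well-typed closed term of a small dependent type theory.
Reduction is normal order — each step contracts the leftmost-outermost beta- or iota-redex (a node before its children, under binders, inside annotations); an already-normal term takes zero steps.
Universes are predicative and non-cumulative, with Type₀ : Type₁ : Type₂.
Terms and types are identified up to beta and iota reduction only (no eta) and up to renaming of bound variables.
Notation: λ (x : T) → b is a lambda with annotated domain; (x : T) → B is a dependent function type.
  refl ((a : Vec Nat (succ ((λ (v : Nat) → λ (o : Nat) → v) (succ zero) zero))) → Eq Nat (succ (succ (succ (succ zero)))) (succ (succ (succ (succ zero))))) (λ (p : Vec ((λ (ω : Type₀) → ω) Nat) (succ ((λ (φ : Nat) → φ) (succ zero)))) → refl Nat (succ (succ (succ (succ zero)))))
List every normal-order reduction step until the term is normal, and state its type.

normal-order reduction:
  refl ((a : Vec Nat (succ ((λ (v : Nat) → λ (o : Nat) → v) (succ zero) zero))) → Eq Nat (succ (succ (succ (succ zero)))) (succ (succ (succ (succ zero))))) (λ (p : Vec ((λ (ω : Type₀) → ω) Nat) (succ ((λ (φ : Nat) → φ) (succ zero)))) → refl Nat (succ (succ (succ (succ zero)))))
  ~> refl ((a : Vec Nat (succ ((λ (v : Nat) → succ zero) zero))) → Eq Nat (succ (succ (succ (succ zero)))) (succ (succ (succ (succ zero))))) (λ (o : Vec ((λ (p : Type₀) → p) Nat) (succ ((λ (ω : Nat) → ω) (succ zero)))) → refl Nat (succ (succ (succ (succ zero)))))
  ~> refl ((a : Vec Nat (succ (succ zero))) → Eq Nat (succ (succ (succ (succ zero)))) (succ (succ (succ (succ zero))))) (λ (v : Vec ((λ (o : Type₀) → o) Nat) (succ ((λ (p : Nat) → p) (succ zero)))) → refl Nat (succ (succ (succ (succ zero)))))
  ~> refl ((a : Vec Nat (succ (succ zero))) → Eq Nat (succ (succ (succ (succ zero)))) (succ (succ (succ (succ zero))))) (λ (v : Vec Nat (succ ((λ (o : Nat) → o) (succ zero)))) → refl Nat (succ (succ (succ (succ zero)))))
  ~> refl ((a : Vec Nat (succ (succ zero))) → Eq Nat (succ (succ (succ (succ zero)))) (succ (succ (succ (succ zero))))) (λ (v : Vec Nat (succ (succ zero))) → refl Nat (succ (succ (succ (succ zero)))))
the term's type:
  Eq ((a : Vec Nat (succ (succ zero))) → Eq Nat (succ (succ (succ (succ zero)))) (succ (succ (succ (succ zero))))) (λ (v : Vec Nat (succ (succ zero))) → refl Nat (succ (succ (succ (succ zero))))) (λ (o : Vec Nat (succ (succ zero))) → refl Nat (succ (succ (succ (succ zero)))))


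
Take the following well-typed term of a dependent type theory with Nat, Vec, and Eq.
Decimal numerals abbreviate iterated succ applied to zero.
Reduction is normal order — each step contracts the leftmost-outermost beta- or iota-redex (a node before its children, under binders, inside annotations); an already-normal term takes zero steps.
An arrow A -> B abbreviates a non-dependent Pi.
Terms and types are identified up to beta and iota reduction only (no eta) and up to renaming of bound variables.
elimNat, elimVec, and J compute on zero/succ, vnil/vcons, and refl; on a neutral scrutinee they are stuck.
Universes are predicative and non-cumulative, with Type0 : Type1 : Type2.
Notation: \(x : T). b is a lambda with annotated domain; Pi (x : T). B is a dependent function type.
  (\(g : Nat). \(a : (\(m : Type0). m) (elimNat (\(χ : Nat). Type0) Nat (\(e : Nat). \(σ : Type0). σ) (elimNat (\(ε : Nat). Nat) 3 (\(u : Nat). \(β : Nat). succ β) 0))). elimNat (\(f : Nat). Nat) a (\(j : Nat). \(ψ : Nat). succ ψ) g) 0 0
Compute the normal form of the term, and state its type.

reduced normal form:
  0
type:
  Nat


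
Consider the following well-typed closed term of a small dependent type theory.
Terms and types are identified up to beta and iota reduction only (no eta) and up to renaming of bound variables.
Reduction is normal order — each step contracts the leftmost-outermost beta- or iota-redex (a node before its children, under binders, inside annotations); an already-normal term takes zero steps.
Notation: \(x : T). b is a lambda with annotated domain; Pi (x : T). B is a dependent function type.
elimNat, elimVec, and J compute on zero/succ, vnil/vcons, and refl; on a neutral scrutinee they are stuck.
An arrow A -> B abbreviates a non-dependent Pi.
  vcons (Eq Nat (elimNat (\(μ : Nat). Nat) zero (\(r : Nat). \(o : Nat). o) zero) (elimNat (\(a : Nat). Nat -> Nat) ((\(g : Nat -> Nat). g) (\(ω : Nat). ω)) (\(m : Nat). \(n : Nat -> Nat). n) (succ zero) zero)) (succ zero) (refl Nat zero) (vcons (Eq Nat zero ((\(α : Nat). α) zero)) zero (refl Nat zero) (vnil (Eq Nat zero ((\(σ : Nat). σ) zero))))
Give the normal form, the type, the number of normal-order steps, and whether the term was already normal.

normal form:
  vcons (Eq Nat zero zero) (succ zero) (refl Nat zero) (vcons (Eq Nat zero zero) zero (refl Nat zero) (vnil (Eq Nat zero zero)))
inferred type:
  Vec (Eq Nat zero zero) (succ (succ zero))
reduction steps (normal order): 9
term was already normal: no
first contracted redex: an elimNat iota-redex


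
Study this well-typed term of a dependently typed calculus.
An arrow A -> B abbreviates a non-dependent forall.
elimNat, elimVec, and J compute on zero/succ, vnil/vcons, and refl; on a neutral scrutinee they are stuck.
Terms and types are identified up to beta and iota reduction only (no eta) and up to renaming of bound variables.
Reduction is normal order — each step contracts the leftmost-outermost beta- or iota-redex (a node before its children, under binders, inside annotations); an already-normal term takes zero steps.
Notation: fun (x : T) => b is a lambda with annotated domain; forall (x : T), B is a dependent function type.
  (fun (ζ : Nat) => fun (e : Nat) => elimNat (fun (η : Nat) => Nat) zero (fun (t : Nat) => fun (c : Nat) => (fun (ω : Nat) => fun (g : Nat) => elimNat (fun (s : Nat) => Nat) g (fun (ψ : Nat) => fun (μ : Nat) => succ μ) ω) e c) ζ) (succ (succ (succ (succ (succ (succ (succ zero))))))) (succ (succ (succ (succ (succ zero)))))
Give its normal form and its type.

reduced normal form:
  succ (succ (succ (succ (succ (succ (succ (succ (succ (succ (succ (succ (succ (succ (succ (succ (succ (succ (succ (succ (succ (succ (succ (succ (succ (succ (succ (succ (succ (succ (succ (succ (succ (succ (succ zero))))))))))))))))))))))))))))))))))
inferred type:
  Nat
observation: normalization takes exactly 150 steps under the normal-order strategy.
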